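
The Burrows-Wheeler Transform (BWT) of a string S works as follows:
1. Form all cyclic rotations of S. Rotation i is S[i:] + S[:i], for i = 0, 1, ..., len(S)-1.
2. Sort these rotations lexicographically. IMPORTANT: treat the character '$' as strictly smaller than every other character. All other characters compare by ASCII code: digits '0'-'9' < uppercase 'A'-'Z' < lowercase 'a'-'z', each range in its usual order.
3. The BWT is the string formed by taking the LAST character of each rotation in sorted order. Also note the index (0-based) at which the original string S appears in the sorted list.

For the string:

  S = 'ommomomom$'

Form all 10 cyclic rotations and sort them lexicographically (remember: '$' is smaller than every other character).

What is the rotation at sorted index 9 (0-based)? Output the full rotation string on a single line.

Answer: omomom$omm

Derivation:
All 10 rotations (rotation i = S[i:]+S[:i]):
  rot[0] = ommomomom$
  rot[1] = mmomomom$o
  rot[2] = momomom$om
  rot[3] = omomom$omm
  rot[4] = momom$ommo
  rot[5] = omom$ommom
  rot[6] = mom$ommomo
  rot[7] = om$ommomom
  rot[8] = m$ommomomo
  rot[9] = $ommomomom
Sorted (with $ < everything):
  sorted[0] = $ommomomom
  sorted[1] = m$ommomomo
  sorted[2] = mmomomom$o
  sorted[3] = mom$ommomo
  sorted[4] = momom$ommo
  sorted[5] = momomom$om
  sorted[6] = om$ommomom
  sorted[7] = ommomomom$
  sorted[8] = omom$ommom
  sorted[9] = omomom$omm
sorted[9] = omomom$omm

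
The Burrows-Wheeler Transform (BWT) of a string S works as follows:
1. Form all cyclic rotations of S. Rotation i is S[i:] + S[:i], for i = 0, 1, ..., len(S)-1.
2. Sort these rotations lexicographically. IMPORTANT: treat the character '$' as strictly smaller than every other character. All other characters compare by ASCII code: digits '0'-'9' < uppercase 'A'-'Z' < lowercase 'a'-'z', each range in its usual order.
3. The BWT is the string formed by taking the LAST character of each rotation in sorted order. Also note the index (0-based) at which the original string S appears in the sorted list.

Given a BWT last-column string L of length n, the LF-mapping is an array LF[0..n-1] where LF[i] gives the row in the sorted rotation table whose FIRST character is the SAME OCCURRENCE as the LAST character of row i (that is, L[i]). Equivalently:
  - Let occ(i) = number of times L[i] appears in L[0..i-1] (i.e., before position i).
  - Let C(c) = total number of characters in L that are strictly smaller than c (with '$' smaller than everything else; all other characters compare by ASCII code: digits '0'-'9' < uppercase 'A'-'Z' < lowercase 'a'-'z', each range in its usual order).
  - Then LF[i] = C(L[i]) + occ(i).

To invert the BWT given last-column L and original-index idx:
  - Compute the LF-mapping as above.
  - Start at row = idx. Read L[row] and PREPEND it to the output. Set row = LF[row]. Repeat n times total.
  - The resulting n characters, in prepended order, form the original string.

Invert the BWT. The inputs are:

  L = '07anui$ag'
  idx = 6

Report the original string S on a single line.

LF mapping: 1 2 3 7 8 6 0 4 5
Walk LF starting at row 6, prepending L[row]:
  step 1: row=6, L[6]='$', prepend. Next row=LF[6]=0
  step 2: row=0, L[0]='0', prepend. Next row=LF[0]=1
  step 3: row=1, L[1]='7', prepend. Next row=LF[1]=2
  step 4: row=2, L[2]='a', prepend. Next row=LF[2]=3
  step 5: row=3, L[3]='n', prepend. Next row=LF[3]=7
  step 6: row=7, L[7]='a', prepend. Next row=LF[7]=4
  step 7: row=4, L[4]='u', prepend. Next row=LF[4]=8
  step 8: row=8, L[8]='g', prepend. Next row=LF[8]=5
  step 9: row=5, L[5]='i', prepend. Next row=LF[5]=6
Reversed output: iguana70$

Answer: iguana70$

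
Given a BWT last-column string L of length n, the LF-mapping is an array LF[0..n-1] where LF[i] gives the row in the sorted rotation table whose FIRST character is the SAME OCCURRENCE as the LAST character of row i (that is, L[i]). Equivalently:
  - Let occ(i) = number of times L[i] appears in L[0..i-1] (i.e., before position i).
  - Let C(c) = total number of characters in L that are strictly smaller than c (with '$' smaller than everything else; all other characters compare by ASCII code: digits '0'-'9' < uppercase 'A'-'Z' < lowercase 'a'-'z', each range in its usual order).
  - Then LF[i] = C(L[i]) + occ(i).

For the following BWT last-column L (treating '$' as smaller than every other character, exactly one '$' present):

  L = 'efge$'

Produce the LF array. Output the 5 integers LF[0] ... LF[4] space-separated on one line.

Char counts: '$':1, 'e':2, 'f':1, 'g':1
C (first-col start): C('$')=0, C('e')=1, C('f')=3, C('g')=4
L[0]='e': occ=0, LF[0]=C('e')+0=1+0=1
L[1]='f': occ=0, LF[1]=C('f')+0=3+0=3
L[2]='g': occ=0, LF[2]=C('g')+0=4+0=4
L[3]='e': occ=1, LF[3]=C('e')+1=1+1=2
L[4]='$': occ=0, LF[4]=C('$')+0=0+0=0

Answer: 1 3 4 2 0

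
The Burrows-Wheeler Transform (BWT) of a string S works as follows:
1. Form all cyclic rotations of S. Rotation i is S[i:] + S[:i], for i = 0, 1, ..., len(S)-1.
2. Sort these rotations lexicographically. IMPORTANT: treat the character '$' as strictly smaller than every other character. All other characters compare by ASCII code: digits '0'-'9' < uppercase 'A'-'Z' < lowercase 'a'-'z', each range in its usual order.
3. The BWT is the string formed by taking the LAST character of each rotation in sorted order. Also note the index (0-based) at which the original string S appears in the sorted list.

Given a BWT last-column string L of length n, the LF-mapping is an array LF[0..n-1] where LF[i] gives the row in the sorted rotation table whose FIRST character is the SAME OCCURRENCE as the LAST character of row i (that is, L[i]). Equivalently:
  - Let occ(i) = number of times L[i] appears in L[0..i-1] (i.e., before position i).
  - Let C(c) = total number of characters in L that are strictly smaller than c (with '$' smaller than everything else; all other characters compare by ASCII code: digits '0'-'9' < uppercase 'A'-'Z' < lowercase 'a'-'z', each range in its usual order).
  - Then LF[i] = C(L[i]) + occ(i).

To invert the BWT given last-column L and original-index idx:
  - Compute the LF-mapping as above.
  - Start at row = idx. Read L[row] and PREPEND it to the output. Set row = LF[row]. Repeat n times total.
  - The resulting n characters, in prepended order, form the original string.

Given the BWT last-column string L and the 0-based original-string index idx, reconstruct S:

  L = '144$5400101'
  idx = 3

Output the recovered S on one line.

Answer: 0414040151$

Derivation:
LF mapping: 4 7 8 0 10 9 1 2 5 3 6
Walk LF starting at row 3, prepending L[row]:
  step 1: row=3, L[3]='$', prepend. Next row=LF[3]=0
  step 2: row=0, L[0]='1', prepend. Next row=LF[0]=4
  step 3: row=4, L[4]='5', prepend. Next row=LF[4]=10
  step 4: row=10, L[10]='1', prepend. Next row=LF[10]=6
  step 5: row=6, L[6]='0', prepend. Next row=LF[6]=1
  step 6: row=1, L[1]='4', prepend. Next row=LF[1]=7
  step 7: row=7, L[7]='0', prepend. Next row=LF[7]=2
  step 8: row=2, L[2]='4', prepend. Next row=LF[2]=8
  step 9: row=8, L[8]='1', prepend. Next row=LF[8]=5
  step 10: row=5, L[5]='4', prepend. Next row=LF[5]=9
  step 11: row=9, L[9]='0', prepend. Next row=LF[9]=3
Reversed output: 0414040151$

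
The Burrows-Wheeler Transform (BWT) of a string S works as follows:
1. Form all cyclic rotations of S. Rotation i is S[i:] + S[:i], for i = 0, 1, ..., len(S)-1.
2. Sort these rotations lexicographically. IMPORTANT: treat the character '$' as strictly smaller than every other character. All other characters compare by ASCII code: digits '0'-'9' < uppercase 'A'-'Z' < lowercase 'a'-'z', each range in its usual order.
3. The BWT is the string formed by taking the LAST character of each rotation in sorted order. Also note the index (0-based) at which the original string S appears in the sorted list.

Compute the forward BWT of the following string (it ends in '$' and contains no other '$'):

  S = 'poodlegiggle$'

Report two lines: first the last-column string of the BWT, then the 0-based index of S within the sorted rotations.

Answer: eolliegggdop$
12

Derivation:
All 13 rotations (rotation i = S[i:]+S[:i]):
  rot[0] = poodlegiggle$
  rot[1] = oodlegiggle$p
  rot[2] = odlegiggle$po
  rot[3] = dlegiggle$poo
  rot[4] = legiggle$pood
  rot[5] = egiggle$poodl
  rot[6] = giggle$poodle
  rot[7] = iggle$poodleg
  rot[8] = ggle$poodlegi
  rot[9] = gle$poodlegig
  rot[10] = le$poodlegigg
  rot[11] = e$poodlegiggl
  rot[12] = $poodlegiggle
Sorted (with $ < everything):
  sorted[0] = $poodlegiggle  (last char: 'e')
  sorted[1] = dlegiggle$poo  (last char: 'o')
  sorted[2] = e$poodlegiggl  (last char: 'l')
  sorted[3] = egiggle$poodl  (last char: 'l')
  sorted[4] = ggle$poodlegi  (last char: 'i')
  sorted[5] = giggle$poodle  (last char: 'e')
  sorted[6] = gle$poodlegig  (last char: 'g')
  sorted[7] = iggle$poodleg  (last char: 'g')
  sorted[8] = le$poodlegigg  (last char: 'g')
  sorted[9] = legiggle$pood  (last char: 'd')
  sorted[10] = odlegiggle$po  (last char: 'o')
  sorted[11] = oodlegiggle$p  (last char: 'p')
  sorted[12] = poodlegiggle$  (last char: '$')
Last column: eolliegggdop$
Original string S is at sorted index 12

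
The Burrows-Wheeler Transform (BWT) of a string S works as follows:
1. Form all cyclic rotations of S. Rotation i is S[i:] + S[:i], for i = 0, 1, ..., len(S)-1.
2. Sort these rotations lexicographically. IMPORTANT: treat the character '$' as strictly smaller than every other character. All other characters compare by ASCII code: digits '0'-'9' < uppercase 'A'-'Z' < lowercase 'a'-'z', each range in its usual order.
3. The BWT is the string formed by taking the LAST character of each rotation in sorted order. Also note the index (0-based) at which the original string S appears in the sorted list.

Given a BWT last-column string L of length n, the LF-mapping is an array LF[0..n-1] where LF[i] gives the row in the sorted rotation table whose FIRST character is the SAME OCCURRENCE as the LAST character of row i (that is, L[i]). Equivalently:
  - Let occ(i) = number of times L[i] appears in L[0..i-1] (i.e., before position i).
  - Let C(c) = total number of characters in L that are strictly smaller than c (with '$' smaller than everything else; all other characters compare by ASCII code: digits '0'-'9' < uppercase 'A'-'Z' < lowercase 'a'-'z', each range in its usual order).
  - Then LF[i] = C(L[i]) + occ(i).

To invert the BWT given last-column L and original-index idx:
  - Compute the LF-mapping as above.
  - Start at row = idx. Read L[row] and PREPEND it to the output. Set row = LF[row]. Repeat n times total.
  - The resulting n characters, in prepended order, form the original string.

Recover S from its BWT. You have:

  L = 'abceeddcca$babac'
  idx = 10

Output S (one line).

Answer: ccacbdbceaeadba$

Derivation:
LF mapping: 1 5 8 14 15 12 13 9 10 2 0 6 3 7 4 11
Walk LF starting at row 10, prepending L[row]:
  step 1: row=10, L[10]='$', prepend. Next row=LF[10]=0
  step 2: row=0, L[0]='a', prepend. Next row=LF[0]=1
  step 3: row=1, L[1]='b', prepend. Next row=LF[1]=5
  step 4: row=5, L[5]='d', prepend. Next row=LF[5]=12
  step 5: row=12, L[12]='a', prepend. Next row=LF[12]=3
  step 6: row=3, L[3]='e', prepend. Next row=LF[3]=14
  step 7: row=14, L[14]='a', prepend. Next row=LF[14]=4
  step 8: row=4, L[4]='e', prepend. Next row=LF[4]=15
  step 9: row=15, L[15]='c', prepend. Next row=LF[15]=11
  step 10: row=11, L[11]='b', prepend. Next row=LF[11]=6
  step 11: row=6, L[6]='d', prepend. Next row=LF[6]=13
  step 12: row=13, L[13]='b', prepend. Next row=LF[13]=7
  step 13: row=7, L[7]='c', prepend. Next row=LF[7]=9
  step 14: row=9, L[9]='a', prepend. Next row=LF[9]=2
  step 15: row=2, L[2]='c', prepend. Next row=LF[2]=8
  step 16: row=8, L[8]='c', prepend. Next row=LF[8]=10
Reversed output: ccacbdbceaeadba$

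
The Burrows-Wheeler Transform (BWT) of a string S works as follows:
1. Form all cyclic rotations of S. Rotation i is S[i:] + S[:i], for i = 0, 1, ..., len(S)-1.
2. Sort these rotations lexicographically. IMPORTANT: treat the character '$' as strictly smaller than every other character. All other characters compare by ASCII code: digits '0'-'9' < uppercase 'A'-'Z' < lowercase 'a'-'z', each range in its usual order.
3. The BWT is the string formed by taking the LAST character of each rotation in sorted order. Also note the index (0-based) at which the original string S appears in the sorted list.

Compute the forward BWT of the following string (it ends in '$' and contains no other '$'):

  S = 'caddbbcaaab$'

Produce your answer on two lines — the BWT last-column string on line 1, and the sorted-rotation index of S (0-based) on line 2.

Answer: bcaacadbb$da
9

Derivation:
All 12 rotations (rotation i = S[i:]+S[:i]):
  rot[0] = caddbbcaaab$
  rot[1] = addbbcaaab$c
  rot[2] = ddbbcaaab$ca
  rot[3] = dbbcaaab$cad
  rot[4] = bbcaaab$cadd
  rot[5] = bcaaab$caddb
  rot[6] = caaab$caddbb
  rot[7] = aaab$caddbbc
  rot[8] = aab$caddbbca
  rot[9] = ab$caddbbcaa
  rot[10] = b$caddbbcaaa
  rot[11] = $caddbbcaaab
Sorted (with $ < everything):
  sorted[0] = $caddbbcaaab  (last char: 'b')
  sorted[1] = aaab$caddbbc  (last char: 'c')
  sorted[2] = aab$caddbbca  (last char: 'a')
  sorted[3] = ab$caddbbcaa  (last char: 'a')
  sorted[4] = addbbcaaab$c  (last char: 'c')
  sorted[5] = b$caddbbcaaa  (last char: 'a')
  sorted[6] = bbcaaab$cadd  (last char: 'd')
  sorted[7] = bcaaab$caddb  (last char: 'b')
  sorted[8] = caaab$caddbb  (last char: 'b')
  sorted[9] = caddbbcaaab$  (last char: '$')
  sorted[10] = dbbcaaab$cad  (last char: 'd')
  sorted[11] = ddbbcaaab$ca  (last char: 'a')
Last column: bcaacadbb$da
Original string S is at sorted index 9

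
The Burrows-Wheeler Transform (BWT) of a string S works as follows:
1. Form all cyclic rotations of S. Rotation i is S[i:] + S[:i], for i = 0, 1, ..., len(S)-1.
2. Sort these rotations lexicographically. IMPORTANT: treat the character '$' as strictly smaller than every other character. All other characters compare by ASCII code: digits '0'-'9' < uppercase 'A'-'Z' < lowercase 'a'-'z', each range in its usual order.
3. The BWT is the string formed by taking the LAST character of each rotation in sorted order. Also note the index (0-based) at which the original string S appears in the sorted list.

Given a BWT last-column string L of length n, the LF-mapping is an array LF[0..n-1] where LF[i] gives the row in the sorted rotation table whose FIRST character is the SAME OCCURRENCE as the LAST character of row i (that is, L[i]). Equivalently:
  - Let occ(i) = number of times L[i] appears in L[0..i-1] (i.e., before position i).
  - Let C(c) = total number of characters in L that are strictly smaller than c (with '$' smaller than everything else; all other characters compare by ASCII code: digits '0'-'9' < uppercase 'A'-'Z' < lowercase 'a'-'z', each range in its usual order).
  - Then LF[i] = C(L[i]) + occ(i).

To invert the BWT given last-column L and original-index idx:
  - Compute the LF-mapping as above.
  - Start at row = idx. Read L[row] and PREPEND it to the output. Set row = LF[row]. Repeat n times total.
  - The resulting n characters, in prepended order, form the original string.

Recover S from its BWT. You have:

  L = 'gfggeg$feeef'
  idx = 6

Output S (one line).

LF mapping: 8 5 9 10 1 11 0 6 2 3 4 7
Walk LF starting at row 6, prepending L[row]:
  step 1: row=6, L[6]='$', prepend. Next row=LF[6]=0
  step 2: row=0, L[0]='g', prepend. Next row=LF[0]=8
  step 3: row=8, L[8]='e', prepend. Next row=LF[8]=2
  step 4: row=2, L[2]='g', prepend. Next row=LF[2]=9
  step 5: row=9, L[9]='e', prepend. Next row=LF[9]=3
  step 6: row=3, L[3]='g', prepend. Next row=LF[3]=10
  step 7: row=10, L[10]='e', prepend. Next row=LF[10]=4
  step 8: row=4, L[4]='e', prepend. Next row=LF[4]=1
  step 9: row=1, L[1]='f', prepend. Next row=LF[1]=5
  step 10: row=5, L[5]='g', prepend. Next row=LF[5]=11
  step 11: row=11, L[11]='f', prepend. Next row=LF[11]=7
  step 12: row=7, L[7]='f', prepend. Next row=LF[7]=6
Reversed output: ffgfeegegeg$

Answer: ffgfeegegeg$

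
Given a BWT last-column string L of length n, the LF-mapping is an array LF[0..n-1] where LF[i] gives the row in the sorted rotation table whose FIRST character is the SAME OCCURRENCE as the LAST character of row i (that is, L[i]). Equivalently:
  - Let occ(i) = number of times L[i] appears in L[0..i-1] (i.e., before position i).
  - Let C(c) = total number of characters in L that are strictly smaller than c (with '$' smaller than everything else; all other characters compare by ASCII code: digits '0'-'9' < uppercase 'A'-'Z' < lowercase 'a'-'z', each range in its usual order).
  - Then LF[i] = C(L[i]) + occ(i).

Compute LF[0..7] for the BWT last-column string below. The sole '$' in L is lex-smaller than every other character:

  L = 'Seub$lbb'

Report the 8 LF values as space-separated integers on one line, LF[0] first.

Char counts: '$':1, 'S':1, 'b':3, 'e':1, 'l':1, 'u':1
C (first-col start): C('$')=0, C('S')=1, C('b')=2, C('e')=5, C('l')=6, C('u')=7
L[0]='S': occ=0, LF[0]=C('S')+0=1+0=1
L[1]='e': occ=0, LF[1]=C('e')+0=5+0=5
L[2]='u': occ=0, LF[2]=C('u')+0=7+0=7
L[3]='b': occ=0, LF[3]=C('b')+0=2+0=2
L[4]='$': occ=0, LF[4]=C('$')+0=0+0=0
L[5]='l': occ=0, LF[5]=C('l')+0=6+0=6
L[6]='b': occ=1, LF[6]=C('b')+1=2+1=3
L[7]='b': occ=2, LF[7]=C('b')+2=2+2=4

Answer: 1 5 7 2 0 6 3 4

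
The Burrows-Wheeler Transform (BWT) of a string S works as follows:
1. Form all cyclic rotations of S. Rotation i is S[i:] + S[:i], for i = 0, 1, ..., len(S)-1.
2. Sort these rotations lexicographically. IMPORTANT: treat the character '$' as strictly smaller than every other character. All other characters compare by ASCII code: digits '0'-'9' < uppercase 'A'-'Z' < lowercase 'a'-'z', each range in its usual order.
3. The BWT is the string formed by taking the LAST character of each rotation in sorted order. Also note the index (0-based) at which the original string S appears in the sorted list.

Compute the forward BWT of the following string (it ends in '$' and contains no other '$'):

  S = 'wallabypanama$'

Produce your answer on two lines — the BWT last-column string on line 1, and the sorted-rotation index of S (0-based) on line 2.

Answer: amlwnpalaaay$b
12

Derivation:
All 14 rotations (rotation i = S[i:]+S[:i]):
  rot[0] = wallabypanama$
  rot[1] = allabypanama$w
  rot[2] = llabypanama$wa
  rot[3] = labypanama$wal
  rot[4] = abypanama$wall
  rot[5] = bypanama$walla
  rot[6] = ypanama$wallab
  rot[7] = panama$wallaby
  rot[8] = anama$wallabyp
  rot[9] = nama$wallabypa
  rot[10] = ama$wallabypan
  rot[11] = ma$wallabypana
  rot[12] = a$wallabypanam
  rot[13] = $wallabypanama
Sorted (with $ < everything):
  sorted[0] = $wallabypanama  (last char: 'a')
  sorted[1] = a$wallabypanam  (last char: 'm')
  sorted[2] = abypanama$wall  (last char: 'l')
  sorted[3] = allabypanama$w  (last char: 'w')
  sorted[4] = ama$wallabypan  (last char: 'n')
  sorted[5] = anama$wallabyp  (last char: 'p')
  sorted[6] = bypanama$walla  (last char: 'a')
  sorted[7] = labypanama$wal  (last char: 'l')
  sorted[8] = llabypanama$wa  (last char: 'a')
  sorted[9] = ma$wallabypana  (last char: 'a')
  sorted[10] = nama$wallabypa  (last char: 'a')
  sorted[11] = panama$wallaby  (last char: 'y')
  sorted[12] = wallabypanama$  (last char: '$')
  sorted[13] = ypanama$wallab  (last char: 'b')
Last column: amlwnpalaaay$b
Original string S is at sorted index 12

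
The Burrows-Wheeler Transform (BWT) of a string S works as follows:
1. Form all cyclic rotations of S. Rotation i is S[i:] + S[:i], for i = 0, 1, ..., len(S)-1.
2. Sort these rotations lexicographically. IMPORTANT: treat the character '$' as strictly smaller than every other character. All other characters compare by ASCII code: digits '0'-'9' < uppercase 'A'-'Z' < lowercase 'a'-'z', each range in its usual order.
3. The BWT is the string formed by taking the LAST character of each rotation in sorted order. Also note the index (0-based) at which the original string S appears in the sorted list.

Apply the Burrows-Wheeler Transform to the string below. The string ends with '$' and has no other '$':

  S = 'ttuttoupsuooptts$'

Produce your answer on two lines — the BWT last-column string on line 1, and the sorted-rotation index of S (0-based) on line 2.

Answer: suotuotpttup$tsot
12

Derivation:
All 17 rotations (rotation i = S[i:]+S[:i]):
  rot[0] = ttuttoupsuooptts$
  rot[1] = tuttoupsuooptts$t
  rot[2] = uttoupsuooptts$tt
  rot[3] = ttoupsuooptts$ttu
  rot[4] = toupsuooptts$ttut
  rot[5] = oupsuooptts$ttutt
  rot[6] = upsuooptts$ttutto
  rot[7] = psuooptts$ttuttou
  rot[8] = suooptts$ttuttoup
  rot[9] = uooptts$ttuttoups
  rot[10] = ooptts$ttuttoupsu
  rot[11] = optts$ttuttoupsuo
  rot[12] = ptts$ttuttoupsuoo
  rot[13] = tts$ttuttoupsuoop
  rot[14] = ts$ttuttoupsuoopt
  rot[15] = s$ttuttoupsuooptt
  rot[16] = $ttuttoupsuooptts
Sorted (with $ < everything):
  sorted[0] = $ttuttoupsuooptts  (last char: 's')
  sorted[1] = ooptts$ttuttoupsu  (last char: 'u')
  sorted[2] = optts$ttuttoupsuo  (last char: 'o')
  sorted[3] = oupsuooptts$ttutt  (last char: 't')
  sorted[4] = psuooptts$ttuttou  (last char: 'u')
  sorted[5] = ptts$ttuttoupsuoo  (last char: 'o')
  sorted[6] = s$ttuttoupsuooptt  (last char: 't')
  sorted[7] = suooptts$ttuttoup  (last char: 'p')
  sorted[8] = toupsuooptts$ttut  (last char: 't')
  sorted[9] = ts$ttuttoupsuoopt  (last char: 't')
  sorted[10] = ttoupsuooptts$ttu  (last char: 'u')
  sorted[11] = tts$ttuttoupsuoop  (last char: 'p')
  sorted[12] = ttuttoupsuooptts$  (last char: '$')
  sorted[13] = tuttoupsuooptts$t  (last char: 't')
  sorted[14] = uooptts$ttuttoups  (last char: 's')
  sorted[15] = upsuooptts$ttutto  (last char: 'o')
  sorted[16] = uttoupsuooptts$tt  (last char: 't')
Last column: suotuotpttup$tsot
Original string S is at sorted index 12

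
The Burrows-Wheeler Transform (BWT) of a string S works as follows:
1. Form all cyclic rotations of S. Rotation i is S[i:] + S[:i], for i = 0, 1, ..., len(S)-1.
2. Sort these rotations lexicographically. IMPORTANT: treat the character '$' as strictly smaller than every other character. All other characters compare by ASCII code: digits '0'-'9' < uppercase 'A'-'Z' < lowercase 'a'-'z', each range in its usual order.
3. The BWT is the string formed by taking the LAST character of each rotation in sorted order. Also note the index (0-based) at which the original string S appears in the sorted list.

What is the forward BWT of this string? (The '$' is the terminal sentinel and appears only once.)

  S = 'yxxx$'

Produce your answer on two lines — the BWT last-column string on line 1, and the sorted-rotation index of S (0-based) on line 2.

Answer: xxxy$
4

Derivation:
All 5 rotations (rotation i = S[i:]+S[:i]):
  rot[0] = yxxx$
  rot[1] = xxx$y
  rot[2] = xx$yx
  rot[3] = x$yxx
  rot[4] = $yxxx
Sorted (with $ < everything):
  sorted[0] = $yxxx  (last char: 'x')
  sorted[1] = x$yxx  (last char: 'x')
  sorted[2] = xx$yx  (last char: 'x')
  sorted[3] = xxx$y  (last char: 'y')
  sorted[4] = yxxx$  (last char: '$')
Last column: xxxy$
Original string S is at sorted index 4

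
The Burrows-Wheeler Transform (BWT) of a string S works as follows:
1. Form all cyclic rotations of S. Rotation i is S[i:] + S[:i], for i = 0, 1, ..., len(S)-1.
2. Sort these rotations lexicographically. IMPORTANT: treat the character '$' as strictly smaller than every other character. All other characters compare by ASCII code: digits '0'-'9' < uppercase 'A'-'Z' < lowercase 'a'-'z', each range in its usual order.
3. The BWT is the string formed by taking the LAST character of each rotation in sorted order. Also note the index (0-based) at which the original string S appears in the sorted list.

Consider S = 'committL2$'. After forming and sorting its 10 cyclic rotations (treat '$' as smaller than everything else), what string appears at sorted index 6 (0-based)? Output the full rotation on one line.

All 10 rotations (rotation i = S[i:]+S[:i]):
  rot[0] = committL2$
  rot[1] = ommittL2$c
  rot[2] = mmittL2$co
  rot[3] = mittL2$com
  rot[4] = ittL2$comm
  rot[5] = ttL2$commi
  rot[6] = tL2$commit
  rot[7] = L2$committ
  rot[8] = 2$committL
  rot[9] = $committL2
Sorted (with $ < everything):
  sorted[0] = $committL2
  sorted[1] = 2$committL
  sorted[2] = L2$committ
  sorted[3] = committL2$
  sorted[4] = ittL2$comm
  sorted[5] = mittL2$com
  sorted[6] = mmittL2$co
  sorted[7] = ommittL2$c
  sorted[8] = tL2$commit
  sorted[9] = ttL2$commi
sorted[6] = mmittL2$co

Answer: mmittL2$co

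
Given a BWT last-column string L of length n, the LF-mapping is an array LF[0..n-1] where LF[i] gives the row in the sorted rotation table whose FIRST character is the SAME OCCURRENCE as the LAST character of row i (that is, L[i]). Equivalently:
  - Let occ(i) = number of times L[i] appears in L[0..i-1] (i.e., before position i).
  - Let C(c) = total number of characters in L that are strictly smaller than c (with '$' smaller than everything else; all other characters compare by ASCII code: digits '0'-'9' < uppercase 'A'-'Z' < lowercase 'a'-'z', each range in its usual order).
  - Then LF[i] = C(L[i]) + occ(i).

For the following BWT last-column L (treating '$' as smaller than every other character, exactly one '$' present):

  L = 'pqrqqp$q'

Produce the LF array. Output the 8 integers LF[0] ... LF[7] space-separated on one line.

Char counts: '$':1, 'p':2, 'q':4, 'r':1
C (first-col start): C('$')=0, C('p')=1, C('q')=3, C('r')=7
L[0]='p': occ=0, LF[0]=C('p')+0=1+0=1
L[1]='q': occ=0, LF[1]=C('q')+0=3+0=3
L[2]='r': occ=0, LF[2]=C('r')+0=7+0=7
L[3]='q': occ=1, LF[3]=C('q')+1=3+1=4
L[4]='q': occ=2, LF[4]=C('q')+2=3+2=5
L[5]='p': occ=1, LF[5]=C('p')+1=1+1=2
L[6]='$': occ=0, LF[6]=C('$')+0=0+0=0
L[7]='q': occ=3, LF[7]=C('q')+3=3+3=6

Answer: 1 3 7 4 5 2 0 6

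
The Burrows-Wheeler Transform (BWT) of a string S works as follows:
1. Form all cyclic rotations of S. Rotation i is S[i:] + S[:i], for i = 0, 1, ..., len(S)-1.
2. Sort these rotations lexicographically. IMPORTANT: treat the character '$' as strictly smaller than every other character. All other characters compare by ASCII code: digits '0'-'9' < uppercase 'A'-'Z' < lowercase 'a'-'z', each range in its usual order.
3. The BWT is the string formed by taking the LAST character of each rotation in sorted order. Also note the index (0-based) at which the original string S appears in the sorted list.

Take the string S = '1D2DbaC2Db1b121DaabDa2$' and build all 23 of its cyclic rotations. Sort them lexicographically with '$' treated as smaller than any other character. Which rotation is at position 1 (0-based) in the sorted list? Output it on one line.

All 23 rotations (rotation i = S[i:]+S[:i]):
  rot[0] = 1D2DbaC2Db1b121DaabDa2$
  rot[1] = D2DbaC2Db1b121DaabDa2$1
  rot[2] = 2DbaC2Db1b121DaabDa2$1D
  rot[3] = DbaC2Db1b121DaabDa2$1D2
  rot[4] = baC2Db1b121DaabDa2$1D2D
  rot[5] = aC2Db1b121DaabDa2$1D2Db
  rot[6] = C2Db1b121DaabDa2$1D2Dba
  rot[7] = 2Db1b121DaabDa2$1D2DbaC
  rot[8] = Db1b121DaabDa2$1D2DbaC2
  rot[9] = b1b121DaabDa2$1D2DbaC2D
  rot[10] = 1b121DaabDa2$1D2DbaC2Db
  rot[11] = b121DaabDa2$1D2DbaC2Db1
  rot[12] = 121DaabDa2$1D2DbaC2Db1b
  rot[13] = 21DaabDa2$1D2DbaC2Db1b1
  rot[14] = 1DaabDa2$1D2DbaC2Db1b12
  rot[15] = DaabDa2$1D2DbaC2Db1b121
  rot[16] = aabDa2$1D2DbaC2Db1b121D
  rot[17] = abDa2$1D2DbaC2Db1b121Da
  rot[18] = bDa2$1D2DbaC2Db1b121Daa
  rot[19] = Da2$1D2DbaC2Db1b121Daab
  rot[20] = a2$1D2DbaC2Db1b121DaabD
  rot[21] = 2$1D2DbaC2Db1b121DaabDa
  rot[22] = $1D2DbaC2Db1b121DaabDa2
Sorted (with $ < everything):
  sorted[0] = $1D2DbaC2Db1b121DaabDa2
  sorted[1] = 121DaabDa2$1D2DbaC2Db1b
  sorted[2] = 1D2DbaC2Db1b121DaabDa2$
  sorted[3] = 1DaabDa2$1D2DbaC2Db1b12
  sorted[4] = 1b121DaabDa2$1D2DbaC2Db
  sorted[5] = 2$1D2DbaC2Db1b121DaabDa
  sorted[6] = 21DaabDa2$1D2DbaC2Db1b1
  sorted[7] = 2Db1b121DaabDa2$1D2DbaC
  sorted[8] = 2DbaC2Db1b121DaabDa2$1D
  sorted[9] = C2Db1b121DaabDa2$1D2Dba
  sorted[10] = D2DbaC2Db1b121DaabDa2$1
  sorted[11] = Da2$1D2DbaC2Db1b121Daab
  sorted[12] = DaabDa2$1D2DbaC2Db1b121
  sorted[13] = Db1b121DaabDa2$1D2DbaC2
  sorted[14] = DbaC2Db1b121DaabDa2$1D2
  sorted[15] = a2$1D2DbaC2Db1b121DaabD
  sorted[16] = aC2Db1b121DaabDa2$1D2Db
  sorted[17] = aabDa2$1D2DbaC2Db1b121D
  sorted[18] = abDa2$1D2DbaC2Db1b121Da
  sorted[19] = b121DaabDa2$1D2DbaC2Db1
  sorted[20] = b1b121DaabDa2$1D2DbaC2D
  sorted[21] = bDa2$1D2DbaC2Db1b121Daa
  sorted[22] = baC2Db1b121DaabDa2$1D2D
sorted[1] = 121DaabDa2$1D2DbaC2Db1b

Answer: 121DaabDa2$1D2DbaC2Db1b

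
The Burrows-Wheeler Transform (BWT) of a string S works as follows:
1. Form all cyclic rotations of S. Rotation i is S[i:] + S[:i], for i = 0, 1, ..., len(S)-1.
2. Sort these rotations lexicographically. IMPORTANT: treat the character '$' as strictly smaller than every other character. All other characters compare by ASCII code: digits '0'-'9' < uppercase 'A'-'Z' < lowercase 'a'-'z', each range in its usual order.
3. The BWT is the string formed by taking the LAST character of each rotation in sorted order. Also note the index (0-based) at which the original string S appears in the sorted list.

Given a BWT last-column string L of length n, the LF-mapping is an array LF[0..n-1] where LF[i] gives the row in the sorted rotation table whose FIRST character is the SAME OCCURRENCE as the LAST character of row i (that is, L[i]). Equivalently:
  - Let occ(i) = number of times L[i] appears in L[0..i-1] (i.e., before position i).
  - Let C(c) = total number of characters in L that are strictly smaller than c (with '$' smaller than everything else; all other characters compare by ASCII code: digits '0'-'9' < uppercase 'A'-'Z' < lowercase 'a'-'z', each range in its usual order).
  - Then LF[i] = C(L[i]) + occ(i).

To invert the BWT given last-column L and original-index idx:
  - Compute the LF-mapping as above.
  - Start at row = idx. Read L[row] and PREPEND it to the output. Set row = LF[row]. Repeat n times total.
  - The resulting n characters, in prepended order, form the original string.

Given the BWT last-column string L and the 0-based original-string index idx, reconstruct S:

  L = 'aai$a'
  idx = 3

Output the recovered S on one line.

LF mapping: 1 2 4 0 3
Walk LF starting at row 3, prepending L[row]:
  step 1: row=3, L[3]='$', prepend. Next row=LF[3]=0
  step 2: row=0, L[0]='a', prepend. Next row=LF[0]=1
  step 3: row=1, L[1]='a', prepend. Next row=LF[1]=2
  step 4: row=2, L[2]='i', prepend. Next row=LF[2]=4
  step 5: row=4, L[4]='a', prepend. Next row=LF[4]=3
Reversed output: aiaa$

Answer: aiaa$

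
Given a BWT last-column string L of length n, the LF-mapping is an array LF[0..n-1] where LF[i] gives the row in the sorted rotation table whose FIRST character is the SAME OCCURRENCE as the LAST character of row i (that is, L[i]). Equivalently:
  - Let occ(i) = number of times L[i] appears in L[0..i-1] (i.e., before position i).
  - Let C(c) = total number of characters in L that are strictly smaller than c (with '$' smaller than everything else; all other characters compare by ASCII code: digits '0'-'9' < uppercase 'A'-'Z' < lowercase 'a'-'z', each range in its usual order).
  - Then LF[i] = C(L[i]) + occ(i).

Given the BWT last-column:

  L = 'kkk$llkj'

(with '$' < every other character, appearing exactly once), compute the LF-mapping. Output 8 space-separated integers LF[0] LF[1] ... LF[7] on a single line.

Answer: 2 3 4 0 6 7 5 1

Derivation:
Char counts: '$':1, 'j':1, 'k':4, 'l':2
C (first-col start): C('$')=0, C('j')=1, C('k')=2, C('l')=6
L[0]='k': occ=0, LF[0]=C('k')+0=2+0=2
L[1]='k': occ=1, LF[1]=C('k')+1=2+1=3
L[2]='k': occ=2, LF[2]=C('k')+2=2+2=4
L[3]='$': occ=0, LF[3]=C('$')+0=0+0=0
L[4]='l': occ=0, LF[4]=C('l')+0=6+0=6
L[5]='l': occ=1, LF[5]=C('l')+1=6+1=7
L[6]='k': occ=3, LF[6]=C('k')+3=2+3=5
L[7]='j': occ=0, LF[7]=C('j')+0=1+0=1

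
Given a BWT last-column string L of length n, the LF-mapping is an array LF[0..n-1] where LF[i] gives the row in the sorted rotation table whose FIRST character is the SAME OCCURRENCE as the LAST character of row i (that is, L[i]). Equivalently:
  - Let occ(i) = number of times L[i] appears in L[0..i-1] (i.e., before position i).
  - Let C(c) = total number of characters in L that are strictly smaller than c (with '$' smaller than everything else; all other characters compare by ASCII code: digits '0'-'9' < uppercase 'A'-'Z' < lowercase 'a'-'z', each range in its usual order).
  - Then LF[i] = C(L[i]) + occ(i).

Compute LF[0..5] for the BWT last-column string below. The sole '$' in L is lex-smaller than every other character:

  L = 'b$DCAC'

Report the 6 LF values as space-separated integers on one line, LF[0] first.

Answer: 5 0 4 2 1 3

Derivation:
Char counts: '$':1, 'A':1, 'C':2, 'D':1, 'b':1
C (first-col start): C('$')=0, C('A')=1, C('C')=2, C('D')=4, C('b')=5
L[0]='b': occ=0, LF[0]=C('b')+0=5+0=5
L[1]='$': occ=0, LF[1]=C('$')+0=0+0=0
L[2]='D': occ=0, LF[2]=C('D')+0=4+0=4
L[3]='C': occ=0, LF[3]=C('C')+0=2+0=2
L[4]='A': occ=0, LF[4]=C('A')+0=1+0=1
L[5]='C': occ=1, LF[5]=C('C')+1=2+1=3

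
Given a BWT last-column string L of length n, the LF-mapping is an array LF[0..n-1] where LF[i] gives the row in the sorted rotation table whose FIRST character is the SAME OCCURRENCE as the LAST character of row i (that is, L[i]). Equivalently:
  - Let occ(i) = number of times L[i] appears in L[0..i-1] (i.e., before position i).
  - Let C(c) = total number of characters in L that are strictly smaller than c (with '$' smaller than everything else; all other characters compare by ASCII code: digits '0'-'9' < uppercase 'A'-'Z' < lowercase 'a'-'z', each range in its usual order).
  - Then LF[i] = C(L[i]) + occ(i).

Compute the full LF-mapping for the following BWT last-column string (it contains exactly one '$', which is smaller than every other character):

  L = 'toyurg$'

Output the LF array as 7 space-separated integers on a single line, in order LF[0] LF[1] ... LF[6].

Answer: 4 2 6 5 3 1 0

Derivation:
Char counts: '$':1, 'g':1, 'o':1, 'r':1, 't':1, 'u':1, 'y':1
C (first-col start): C('$')=0, C('g')=1, C('o')=2, C('r')=3, C('t')=4, C('u')=5, C('y')=6
L[0]='t': occ=0, LF[0]=C('t')+0=4+0=4
L[1]='o': occ=0, LF[1]=C('o')+0=2+0=2
L[2]='y': occ=0, LF[2]=C('y')+0=6+0=6
L[3]='u': occ=0, LF[3]=C('u')+0=5+0=5
L[4]='r': occ=0, LF[4]=C('r')+0=3+0=3
L[5]='g': occ=0, LF[5]=C('g')+0=1+0=1
L[6]='$': occ=0, LF[6]=C('$')+0=0+0=0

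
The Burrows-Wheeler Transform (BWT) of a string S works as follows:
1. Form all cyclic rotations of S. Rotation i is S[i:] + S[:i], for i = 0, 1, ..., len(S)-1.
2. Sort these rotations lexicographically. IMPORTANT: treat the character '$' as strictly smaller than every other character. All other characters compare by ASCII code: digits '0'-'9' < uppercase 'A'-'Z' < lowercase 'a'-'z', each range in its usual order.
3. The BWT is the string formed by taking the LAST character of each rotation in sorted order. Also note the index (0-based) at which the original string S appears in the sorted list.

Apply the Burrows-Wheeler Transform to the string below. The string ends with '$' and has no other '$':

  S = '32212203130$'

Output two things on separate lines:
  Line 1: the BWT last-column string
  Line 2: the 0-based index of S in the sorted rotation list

All 12 rotations (rotation i = S[i:]+S[:i]):
  rot[0] = 32212203130$
  rot[1] = 2212203130$3
  rot[2] = 212203130$32
  rot[3] = 12203130$322
  rot[4] = 2203130$3221
  rot[5] = 203130$32212
  rot[6] = 03130$322122
  rot[7] = 3130$3221220
  rot[8] = 130$32212203
  rot[9] = 30$322122031
  rot[10] = 0$3221220313
  rot[11] = $32212203130
Sorted (with $ < everything):
  sorted[0] = $32212203130  (last char: '0')
  sorted[1] = 0$3221220313  (last char: '3')
  sorted[2] = 03130$322122  (last char: '2')
  sorted[3] = 12203130$322  (last char: '2')
  sorted[4] = 130$32212203  (last char: '3')
  sorted[5] = 203130$32212  (last char: '2')
  sorted[6] = 212203130$32  (last char: '2')
  sorted[7] = 2203130$3221  (last char: '1')
  sorted[8] = 2212203130$3  (last char: '3')
  sorted[9] = 30$322122031  (last char: '1')
  sorted[10] = 3130$3221220  (last char: '0')
  sorted[11] = 32212203130$  (last char: '$')
Last column: 03223221310$
Original string S is at sorted index 11

Answer: 03223221310$
11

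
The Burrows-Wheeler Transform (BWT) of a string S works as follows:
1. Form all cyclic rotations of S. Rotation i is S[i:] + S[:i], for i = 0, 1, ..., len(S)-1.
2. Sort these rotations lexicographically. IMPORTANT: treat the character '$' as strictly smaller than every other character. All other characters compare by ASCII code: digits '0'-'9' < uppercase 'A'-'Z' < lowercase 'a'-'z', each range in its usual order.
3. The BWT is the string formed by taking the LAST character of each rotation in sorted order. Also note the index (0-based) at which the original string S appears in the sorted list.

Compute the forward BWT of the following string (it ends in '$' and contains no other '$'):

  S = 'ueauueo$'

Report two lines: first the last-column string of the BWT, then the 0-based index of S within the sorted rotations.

All 8 rotations (rotation i = S[i:]+S[:i]):
  rot[0] = ueauueo$
  rot[1] = eauueo$u
  rot[2] = auueo$ue
  rot[3] = uueo$uea
  rot[4] = ueo$ueau
  rot[5] = eo$ueauu
  rot[6] = o$ueauue
  rot[7] = $ueauueo
Sorted (with $ < everything):
  sorted[0] = $ueauueo  (last char: 'o')
  sorted[1] = auueo$ue  (last char: 'e')
  sorted[2] = eauueo$u  (last char: 'u')
  sorted[3] = eo$ueauu  (last char: 'u')
  sorted[4] = o$ueauue  (last char: 'e')
  sorted[5] = ueauueo$  (last char: '$')
  sorted[6] = ueo$ueau  (last char: 'u')
  sorted[7] = uueo$uea  (last char: 'a')
Last column: oeuue$ua
Original string S is at sorted index 5

Answer: oeuue$ua
5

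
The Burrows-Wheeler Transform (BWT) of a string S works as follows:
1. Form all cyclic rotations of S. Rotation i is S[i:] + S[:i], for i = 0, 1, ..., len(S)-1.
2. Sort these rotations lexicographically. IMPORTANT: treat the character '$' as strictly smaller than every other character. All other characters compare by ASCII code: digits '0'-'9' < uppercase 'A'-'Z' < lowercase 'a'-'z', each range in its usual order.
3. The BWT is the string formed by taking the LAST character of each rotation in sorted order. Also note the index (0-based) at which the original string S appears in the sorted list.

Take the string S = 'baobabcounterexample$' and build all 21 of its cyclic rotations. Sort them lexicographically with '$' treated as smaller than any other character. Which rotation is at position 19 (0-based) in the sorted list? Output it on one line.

Answer: unterexample$baobabco

Derivation:
All 21 rotations (rotation i = S[i:]+S[:i]):
  rot[0] = baobabcounterexample$
  rot[1] = aobabcounterexample$b
  rot[2] = obabcounterexample$ba
  rot[3] = babcounterexample$bao
  rot[4] = abcounterexample$baob
  rot[5] = bcounterexample$baoba
  rot[6] = counterexample$baobab
  rot[7] = ounterexample$baobabc
  rot[8] = unterexample$baobabco
  rot[9] = nterexample$baobabcou
  rot[10] = terexample$baobabcoun
  rot[11] = erexample$baobabcount
  rot[12] = rexample$baobabcounte
  rot[13] = example$baobabcounter
  rot[14] = xample$baobabcountere
  rot[15] = ample$baobabcounterex
  rot[16] = mple$baobabcounterexa
  rot[17] = ple$baobabcounterexam
  rot[18] = le$baobabcounterexamp
  rot[19] = e$baobabcounterexampl
  rot[20] = $baobabcounterexample
Sorted (with $ < everything):
  sorted[0] = $baobabcounterexample
  sorted[1] = abcounterexample$baob
  sorted[2] = ample$baobabcounterex
  sorted[3] = aobabcounterexample$b
  sorted[4] = babcounterexample$bao
  sorted[5] = baobabcounterexample$
  sorted[6] = bcounterexample$baoba
  sorted[7] = counterexample$baobab
  sorted[8] = e$baobabcounterexampl
  sorted[9] = erexample$baobabcount
  sorted[10] = example$baobabcounter
  sorted[11] = le$baobabcounterexamp
  sorted[12] = mple$baobabcounterexa
  sorted[13] = nterexample$baobabcou
  sorted[14] = obabcounterexample$ba
  sorted[15] = ounterexample$baobabc
  sorted[16] = ple$baobabcounterexam
  sorted[17] = rexample$baobabcounte
  sorted[18] = terexample$baobabcoun
  sorted[19] = unterexample$baobabco
  sorted[20] = xample$baobabcountere
sorted[19] = unterexample$baobabco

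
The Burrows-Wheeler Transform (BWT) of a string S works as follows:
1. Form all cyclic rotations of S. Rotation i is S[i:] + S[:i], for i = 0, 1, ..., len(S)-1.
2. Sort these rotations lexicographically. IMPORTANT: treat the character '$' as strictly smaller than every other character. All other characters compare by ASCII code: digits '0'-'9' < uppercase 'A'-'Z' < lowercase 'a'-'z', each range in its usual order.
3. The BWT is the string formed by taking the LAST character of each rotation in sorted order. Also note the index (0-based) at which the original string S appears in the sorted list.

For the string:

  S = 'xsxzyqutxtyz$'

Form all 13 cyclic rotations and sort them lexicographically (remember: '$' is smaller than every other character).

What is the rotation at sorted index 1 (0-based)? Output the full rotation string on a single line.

Answer: qutxtyz$xsxzy

Derivation:
All 13 rotations (rotation i = S[i:]+S[:i]):
  rot[0] = xsxzyqutxtyz$
  rot[1] = sxzyqutxtyz$x
  rot[2] = xzyqutxtyz$xs
  rot[3] = zyqutxtyz$xsx
  rot[4] = yqutxtyz$xsxz
  rot[5] = qutxtyz$xsxzy
  rot[6] = utxtyz$xsxzyq
  rot[7] = txtyz$xsxzyqu
  rot[8] = xtyz$xsxzyqut
  rot[9] = tyz$xsxzyqutx
  rot[10] = yz$xsxzyqutxt
  rot[11] = z$xsxzyqutxty
  rot[12] = $xsxzyqutxtyz
Sorted (with $ < everything):
  sorted[0] = $xsxzyqutxtyz
  sorted[1] = qutxtyz$xsxzy
  sorted[2] = sxzyqutxtyz$x
  sorted[3] = txtyz$xsxzyqu
  sorted[4] = tyz$xsxzyqutx
  sorted[5] = utxtyz$xsxzyq
  sorted[6] = xsxzyqutxtyz$
  sorted[7] = xtyz$xsxzyqut
  sorted[8] = xzyqutxtyz$xs
  sorted[9] = yqutxtyz$xsxz
  sorted[10] = yz$xsxzyqutxt
  sorted[11] = z$xsxzyqutxty
  sorted[12] = zyqutxtyz$xsx
sorted[1] = qutxtyz$xsxzy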